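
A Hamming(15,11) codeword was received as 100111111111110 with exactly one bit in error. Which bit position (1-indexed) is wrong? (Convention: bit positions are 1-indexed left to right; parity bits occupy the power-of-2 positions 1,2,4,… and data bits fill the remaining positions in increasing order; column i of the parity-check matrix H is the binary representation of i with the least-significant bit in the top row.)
Syndrome s = H · r^T (mod 2), r = 100111111111110:
  s[0] = (101010101010101)·(100111111111110) mod 2 = 1+0+0+0+1+0+1+0+1+0+1+0+1+0+0 mod 2 = 0
  s[1] = (011001100110011)·(100111111111110) mod 2 = 0+0+0+0+0+1+1+0+0+1+1+0+0+1+0 mod 2 = 1
  s[2] = (000111100001111)·(100111111111110) mod 2 = 0+0+0+1+1+1+1+0+0+0+0+1+1+1+0 mod 2 = 1
  s[3] = (000000011111111)·(100111111111110) mod 2 = 0+0+0+0+0+0+0+1+1+1+1+1+1+1+0 mod 2 = 1
Syndrome = 0111
Column i of H is the binary representation of i, so the syndrome is the binary index of the flipped bit.
Read s = 0111 with s[0] as LSB: 0·2^0 + 1·2^1 + 1·2^2 + 1·2^3 = 14.
Error is at bit position 14.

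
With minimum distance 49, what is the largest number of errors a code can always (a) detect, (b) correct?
(a) Detection requires d_min ≥ e+1, so e ≤ d_min − 1 = 48.
(b) Correction requires d_min ≥ 2t+1, so t ≤ ⌊(d_min − 1)/2⌋ = ⌊48/2⌋ = 24.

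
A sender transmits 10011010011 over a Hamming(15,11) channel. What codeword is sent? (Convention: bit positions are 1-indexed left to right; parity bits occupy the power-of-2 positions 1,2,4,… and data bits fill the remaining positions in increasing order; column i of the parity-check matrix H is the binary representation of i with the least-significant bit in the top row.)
Codeword c = d · G (mod 2), d = 10011010011:
  c[0] = d·G[:,0] = (10011010011)·(11011010101) mod 2 = 1+0+0+1+1+0+1+0+0+0+1 mod 2 = 1
  c[1] = d·G[:,1] = (10011010011)·(10110110011) mod 2 = 1+0+0+1+0+0+1+0+0+1+1 mod 2 = 1
  c[2] = d·G[:,2] = (10011010011)·(10000000000) mod 2 = 1+0+0+0+0+0+0+0+0+0+0 mod 2 = 1
  c[3] = d·G[:,3] = (10011010011)·(01110001111) mod 2 = 0+0+0+1+0+0+0+0+0+1+1 mod 2 = 1
  c[4] = d·G[:,4] = (10011010011)·(01000000000) mod 2 = 0+0+0+0+0+0+0+0+0+0+0 mod 2 = 0
  c[5] = d·G[:,5] = (10011010011)·(00100000000) mod 2 = 0+0+0+0+0+0+0+0+0+0+0 mod 2 = 0
  c[6] = d·G[:,6] = (10011010011)·(00010000000) mod 2 = 0+0+0+1+0+0+0+0+0+0+0 mod 2 = 1
  c[7] = d·G[:,7] = (10011010011)·(00001111111) mod 2 = 0+0+0+0+1+0+1+0+0+1+1 mod 2 = 0
  c[8] = d·G[:,8] = (10011010011)·(00001000000) mod 2 = 0+0+0+0+1+0+0+0+0+0+0 mod 2 = 1
  c[9] = d·G[:,9] = (10011010011)·(00000100000) mod 2 = 0+0+0+0+0+0+0+0+0+0+0 mod 2 = 0
  c[10] = d·G[:,10] = (10011010011)·(00000010000) mod 2 = 0+0+0+0+0+0+1+0+0+0+0 mod 2 = 1
  c[11] = d·G[:,11] = (10011010011)·(00000001000) mod 2 = 0+0+0+0+0+0+0+0+0+0+0 mod 2 = 0
  c[12] = d·G[:,12] = (10011010011)·(00000000100) mod 2 = 0+0+0+0+0+0+0+0+0+0+0 mod 2 = 0
  c[13] = d·G[:,13] = (10011010011)·(00000000010) mod 2 = 0+0+0+0+0+0+0+0+0+1+0 mod 2 = 1
  c[14] = d·G[:,14] = (10011010011)·(00000000001) mod 2 = 0+0+0+0+0+0+0+0+0+0+1 mod 2 = 1
Codeword = 111100101010011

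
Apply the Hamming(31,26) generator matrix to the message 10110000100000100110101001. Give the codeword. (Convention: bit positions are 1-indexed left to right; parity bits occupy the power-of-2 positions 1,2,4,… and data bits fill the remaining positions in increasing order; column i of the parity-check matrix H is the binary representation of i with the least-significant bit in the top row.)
Codeword c = d · G (mod 2), d = 10110000100000100110101001:
  c[0] = d·G[:,0] = (10110000100000100110101001)·(11011010101101010101010101) mod 2 = 1+0+0+1+0+0+0+0+1+0+0+0+0+0+0+0+0+1+0+0+0+0+0+0+0+1 mod 2 = 1
  c[1] = d·G[:,1] = (10110000100000100110101001)·(10110110011011001100110011) mod 2 = 1+0+1+1+0+0+0+0+0+0+0+0+0+0+0+0+0+1+0+0+1+0+0+0+0+1 mod 2 = 0
  c[2] = d·G[:,2] = (10110000100000100110101001)·(10000000000000000000000000) mod 2 = 1+0+0+0+0+0+0+0+0+0+0+0+0+0+0+0+0+0+0+0+0+0+0+0+0+0 mod 2 = 1
  c[3] = d·G[:,3] = (10110000100000100110101001)·(01110001111000111100001111) mod 2 = 0+0+1+1+0+0+0+0+1+0+0+0+0+0+1+0+0+1+0+0+0+0+1+0+0+1 mod 2 = 1
  c[4] = d·G[:,4] = (10110000100000100110101001)·(01000000000000000000000000) mod 2 = 0+0+0+0+0+0+0+0+0+0+0+0+0+0+0+0+0+0+0+0+0+0+0+0+0+0 mod 2 = 0
  c[5] = d·G[:,5] = (10110000100000100110101001)·(00100000000000000000000000) mod 2 = 0+0+1+0+0+0+0+0+0+0+0+0+0+0+0+0+0+0+0+0+0+0+0+0+0+0 mod 2 = 1
  c[6] = d·G[:,6] = (10110000100000100110101001)·(00010000000000000000000000) mod 2 = 0+0+0+1+0+0+0+0+0+0+0+0+0+0+0+0+0+0+0+0+0+0+0+0+0+0 mod 2 = 1
  c[7] = d·G[:,7] = (10110000100000100110101001)·(00001111111000000011111111) mod 2 = 0+0+0+0+0+0+0+0+1+0+0+0+0+0+0+0+0+0+1+0+1+0+1+0+0+1 mod 2 = 1
  c[8] = d·G[:,8] = (10110000100000100110101001)·(00001000000000000000000000) mod 2 = 0+0+0+0+0+0+0+0+0+0+0+0+0+0+0+0+0+0+0+0+0+0+0+0+0+0 mod 2 = 0
  c[9] = d·G[:,9] = (10110000100000100110101001)·(00000100000000000000000000) mod 2 = 0+0+0+0+0+0+0+0+0+0+0+0+0+0+0+0+0+0+0+0+0+0+0+0+0+0 mod 2 = 0
  c[10] = d·G[:,10] = (10110000100000100110101001)·(00000010000000000000000000) mod 2 = 0+0+0+0+0+0+0+0+0+0+0+0+0+0+0+0+0+0+0+0+0+0+0+0+0+0 mod 2 = 0
  c[11] = d·G[:,11] = (10110000100000100110101001)·(00000001000000000000000000) mod 2 = 0+0+0+0+0+0+0+0+0+0+0+0+0+0+0+0+0+0+0+0+0+0+0+0+0+0 mod 2 = 0
  c[12] = d·G[:,12] = (10110000100000100110101001)·(00000000100000000000000000) mod 2 = 0+0+0+0+0+0+0+0+1+0+0+0+0+0+0+0+0+0+0+0+0+0+0+0+0+0 mod 2 = 1
  c[13] = d·G[:,13] = (10110000100000100110101001)·(00000000010000000000000000) mod 2 = 0+0+0+0+0+0+0+0+0+0+0+0+0+0+0+0+0+0+0+0+0+0+0+0+0+0 mod 2 = 0
  c[14] = d·G[:,14] = (10110000100000100110101001)·(00000000001000000000000000) mod 2 = 0+0+0+0+0+0+0+0+0+0+0+0+0+0+0+0+0+0+0+0+0+0+0+0+0+0 mod 2 = 0
  c[15] = d·G[:,15] = (10110000100000100110101001)·(00000000000111111111111111) mod 2 = 0+0+0+0+0+0+0+0+0+0+0+0+0+0+1+0+0+1+1+0+1+0+1+0+0+1 mod 2 = 0
  c[16] = d·G[:,16] = (10110000100000100110101001)·(00000000000100000000000000) mod 2 = 0+0+0+0+0+0+0+0+0+0+0+0+0+0+0+0+0+0+0+0+0+0+0+0+0+0 mod 2 = 0
  c[17] = d·G[:,17] = (10110000100000100110101001)·(00000000000010000000000000) mod 2 = 0+0+0+0+0+0+0+0+0+0+0+0+0+0+0+0+0+0+0+0+0+0+0+0+0+0 mod 2 = 0
  c[18] = d·G[:,18] = (10110000100000100110101001)·(00000000000001000000000000) mod 2 = 0+0+0+0+0+0+0+0+0+0+0+0+0+0+0+0+0+0+0+0+0+0+0+0+0+0 mod 2 = 0
  c[19] = d·G[:,19] = (10110000100000100110101001)·(00000000000000100000000000) mod 2 = 0+0+0+0+0+0+0+0+0+0+0+0+0+0+1+0+0+0+0+0+0+0+0+0+0+0 mod 2 = 1
  c[20] = d·G[:,20] = (10110000100000100110101001)·(00000000000000010000000000) mod 2 = 0+0+0+0+0+0+0+0+0+0+0+0+0+0+0+0+0+0+0+0+0+0+0+0+0+0 mod 2 = 0
  c[21] = d·G[:,21] = (10110000100000100110101001)·(00000000000000001000000000) mod 2 = 0+0+0+0+0+0+0+0+0+0+0+0+0+0+0+0+0+0+0+0+0+0+0+0+0+0 mod 2 = 0
  c[22] = d·G[:,22] = (10110000100000100110101001)·(00000000000000000100000000) mod 2 = 0+0+0+0+0+0+0+0+0+0+0+0+0+0+0+0+0+1+0+0+0+0+0+0+0+0 mod 2 = 1
  c[23] = d·G[:,23] = (10110000100000100110101001)·(00000000000000000010000000) mod 2 = 0+0+0+0+0+0+0+0+0+0+0+0+0+0+0+0+0+0+1+0+0+0+0+0+0+0 mod 2 = 1
  c[24] = d·G[:,24] = (10110000100000100110101001)·(00000000000000000001000000) mod 2 = 0+0+0+0+0+0+0+0+0+0+0+0+0+0+0+0+0+0+0+0+0+0+0+0+0+0 mod 2 = 0
  c[25] = d·G[:,25] = (10110000100000100110101001)·(00000000000000000000100000) mod 2 = 0+0+0+0+0+0+0+0+0+0+0+0+0+0+0+0+0+0+0+0+1+0+0+0+0+0 mod 2 = 1
  c[26] = d·G[:,26] = (10110000100000100110101001)·(00000000000000000000010000) mod 2 = 0+0+0+0+0+0+0+0+0+0+0+0+0+0+0+0+0+0+0+0+0+0+0+0+0+0 mod 2 = 0
  c[27] = d·G[:,27] = (10110000100000100110101001)·(00000000000000000000001000) mod 2 = 0+0+0+0+0+0+0+0+0+0+0+0+0+0+0+0+0+0+0+0+0+0+1+0+0+0 mod 2 = 1
  c[28] = d·G[:,28] = (10110000100000100110101001)·(00000000000000000000000100) mod 2 = 0+0+0+0+0+0+0+0+0+0+0+0+0+0+0+0+0+0+0+0+0+0+0+0+0+0 mod 2 = 0
  c[29] = d·G[:,29] = (10110000100000100110101001)·(00000000000000000000000010) mod 2 = 0+0+0+0+0+0+0+0+0+0+0+0+0+0+0+0+0+0+0+0+0+0+0+0+0+0 mod 2 = 0
  c[30] = d·G[:,30] = (10110000100000100110101001)·(00000000000000000000000001) mod 2 = 0+0+0+0+0+0+0+0+0+0+0+0+0+0+0+0+0+0+0+0+0+0+0+0+0+1 mod 2 = 1
Codeword = 1011011100001000000100110101001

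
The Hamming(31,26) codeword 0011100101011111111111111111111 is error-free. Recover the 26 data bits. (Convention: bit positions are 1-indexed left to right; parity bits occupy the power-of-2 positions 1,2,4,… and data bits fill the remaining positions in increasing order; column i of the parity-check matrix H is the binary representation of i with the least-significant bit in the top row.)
Parity bits occupy power-of-2 positions; data bits are at positions {3,5,6,7,9,10,11,12,13,14,15,17,18,19,20,21,22,23,24,25,26,27,28,29,30,31} (1-indexed).
Extract: c[3]=1 c[5]=1 c[6]=0 c[7]=0 c[9]=0 c[10]=1 c[11]=0 c[12]=1 c[13]=1 c[14]=1 c[15]=1 c[17]=1 c[18]=1 c[19]=1 c[20]=1 c[21]=1 c[22]=1 c[23]=1 c[24]=1 c[25]=1 c[26]=1 c[27]=1 c[28]=1 c[29]=1 c[30]=1 c[31]=1
Data = 11000101111111111111111111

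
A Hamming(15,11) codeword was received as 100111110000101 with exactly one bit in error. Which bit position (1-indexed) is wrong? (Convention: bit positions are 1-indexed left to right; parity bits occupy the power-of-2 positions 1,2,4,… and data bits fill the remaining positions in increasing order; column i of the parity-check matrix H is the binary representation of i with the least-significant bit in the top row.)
Syndrome s = H · r^T (mod 2), r = 100111110000101:
  s[0] = (101010101010101)·(100111110000101) mod 2 = 1+0+0+0+1+0+1+0+0+0+0+0+1+0+1 mod 2 = 1
  s[1] = (011001100110011)·(100111110000101) mod 2 = 0+0+0+0+0+1+1+0+0+0+0+0+0+0+1 mod 2 = 1
  s[2] = (000111100001111)·(100111110000101) mod 2 = 0+0+0+1+1+1+1+0+0+0+0+0+1+0+1 mod 2 = 0
  s[3] = (000000011111111)·(100111110000101) mod 2 = 0+0+0+0+0+0+0+1+0+0+0+0+1+0+1 mod 2 = 1
Syndrome = 1101
Column i of H is the binary representation of i, so the syndrome is the binary index of the flipped bit.
Read s = 1101 with s[0] as LSB: 1·2^0 + 1·2^1 + 0·2^2 + 1·2^3 = 11.
Error is at bit position 11.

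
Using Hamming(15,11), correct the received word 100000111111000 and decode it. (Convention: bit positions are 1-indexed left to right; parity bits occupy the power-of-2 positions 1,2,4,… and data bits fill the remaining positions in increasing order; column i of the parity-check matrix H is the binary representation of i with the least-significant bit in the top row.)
Syndrome s = H · r^T (mod 2), r = 100000111111000:
  s[0] = (101010101010101)·(100000111111000) mod 2 = 1+0+0+0+0+0+1+0+1+0+1+0+0+0+0 mod 2 = 0
  s[1] = (011001100110011)·(100000111111000) mod 2 = 0+0+0+0+0+0+1+0+0+1+1+0+0+0+0 mod 2 = 1
  s[2] = (000111100001111)·(100000111111000) mod 2 = 0+0+0+0+0+0+1+0+0+0+0+1+0+0+0 mod 2 = 0
  s[3] = (000000011111111)·(100000111111000) mod 2 = 0+0+0+0+0+0+0+1+1+1+1+1+0+0+0 mod 2 = 1
Syndrome = 0101
Column 10 of H equals this syndrome → error at bit 10 (1-indexed).
Flip bit 10: 100000111111000 → 100000111011000
Extract data bits at positions {3,5,6,7,9,10,11,12,13,14,15}: 00011011000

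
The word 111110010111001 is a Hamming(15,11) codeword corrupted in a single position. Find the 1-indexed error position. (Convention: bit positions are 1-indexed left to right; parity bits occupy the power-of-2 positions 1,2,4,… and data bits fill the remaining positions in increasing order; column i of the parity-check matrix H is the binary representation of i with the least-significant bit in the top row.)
Syndrome s = H · r^T (mod 2), r = 111110010111001:
  s[0] = (101010101010101)·(111110010111001) mod 2 = 1+0+1+0+1+0+0+0+0+0+1+0+0+0+1 mod 2 = 1
  s[1] = (011001100110011)·(111110010111001) mod 2 = 0+1+1+0+0+0+0+0+0+1+1+0+0+0+1 mod 2 = 1
  s[2] = (000111100001111)·(111110010111001) mod 2 = 0+0+0+1+1+0+0+0+0+0+0+1+0+0+1 mod 2 = 0
  s[3] = (000000011111111)·(111110010111001) mod 2 = 0+0+0+0+0+0+0+1+0+1+1+1+0+0+1 mod 2 = 1
Syndrome = 1101
Column i of H is the binary representation of i, so the syndrome is the binary index of the flipped bit.
Read s = 1101 with s[0] as LSB: 1·2^0 + 1·2^1 + 0·2^2 + 1·2^3 = 11.
Error is at bit position 11.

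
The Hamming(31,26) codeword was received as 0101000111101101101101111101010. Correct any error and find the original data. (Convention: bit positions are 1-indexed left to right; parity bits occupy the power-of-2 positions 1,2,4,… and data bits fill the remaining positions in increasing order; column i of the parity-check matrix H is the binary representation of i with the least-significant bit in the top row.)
Syndrome s = H · r^T (mod 2), r = 0101000111101101101101111101010:
  s[0] = (1010101010101010101010101010101)·(0101000111101101101101111101010) mod 2 = 0+0+0+0+0+0+0+0+1+0+1+0+1+0+0+0+1+0+1+0+0+0+1+0+1+0+0+0+0+0+0 mod 2 = 1
  s[1] = (0110011001100110011001100110011)·(0101000111101101101101111101010) mod 2 = 0+1+0+0+0+0+0+0+0+1+1+0+0+1+0+0+0+0+1+0+0+1+1+0+0+1+0+0+0+1+0 mod 2 = 1
  s[2] = (0001111000011110000111100001111)·(0101000111101101101101111101010) mod 2 = 0+0+0+1+0+0+0+0+0+0+0+0+1+1+0+0+0+0+0+1+0+1+1+0+0+0+0+1+0+1+0 mod 2 = 0
  s[3] = (0000000111111110000000011111111)·(0101000111101101101101111101010) mod 2 = 0+0+0+0+0+0+0+1+1+1+1+0+1+1+0+0+0+0+0+0+0+0+0+1+1+1+0+1+0+1+0 mod 2 = 1
  s[4] = (0000000000000001111111111111111)·(0101000111101101101101111101010) mod 2 = 0+0+0+0+0+0+0+0+0+0+0+0+0+0+0+1+1+0+1+1+0+1+1+1+1+1+0+1+0+1+0 mod 2 = 1
Syndrome = 11011
Column 27 of H equals this syndrome → error at bit 27 (1-indexed).
Flip bit 27: 0101000111101101101101111101010 → 0101000111101101101101111111010
Extract data bits at positions {3,5,6,7,9,10,11,12,13,14,15,17,18,19,20,21,22,23,24,25,26,27,28,29,30,31}: 00001110110101101111111010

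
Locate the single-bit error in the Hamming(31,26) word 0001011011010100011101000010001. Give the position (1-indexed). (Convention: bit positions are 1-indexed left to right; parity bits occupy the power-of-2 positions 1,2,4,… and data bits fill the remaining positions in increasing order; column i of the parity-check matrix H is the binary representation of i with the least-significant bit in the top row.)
Syndrome s = H · r^T (mod 2), r = 0001011011010100011101000010001:
  s[0] = (1010101010101010101010101010101)·(0001011011010100011101000010001) mod 2 = 0+0+0+0+0+0+1+0+1+0+0+0+0+0+0+0+0+0+1+0+0+0+0+0+0+0+1+0+0+0+1 mod 2 = 1
  s[1] = (0110011001100110011001100110011)·(0001011011010100011101000010001) mod 2 = 0+0+0+0+0+1+1+0+0+1+0+0+0+1+0+0+0+1+1+0+0+1+0+0+0+0+1+0+0+0+1 mod 2 = 1
  s[2] = (0001111000011110000111100001111)·(0001011011010100011101000010001) mod 2 = 0+0+0+1+0+1+1+0+0+0+0+1+0+1+0+0+0+0+0+1+0+1+0+0+0+0+0+0+0+0+1 mod 2 = 0
  s[3] = (0000000111111110000000011111111)·(0001011011010100011101000010001) mod 2 = 0+0+0+0+0+0+0+0+1+1+0+1+0+1+0+0+0+0+0+0+0+0+0+0+0+0+1+0+0+0+1 mod 2 = 0
  s[4] = (0000000000000001111111111111111)·(0001011011010100011101000010001) mod 2 = 0+0+0+0+0+0+0+0+0+0+0+0+0+0+0+0+0+1+1+1+0+1+0+0+0+0+1+0+0+0+1 mod 2 = 0
Syndrome = 11000
Column i of H is the binary representation of i, so the syndrome is the binary index of the flipped bit.
Read s = 11000 with s[0] as LSB: 1·2^0 + 1·2^1 + 0·2^2 + 0·2^3 + 0·2^4 = 3.
Error is at bit position 3.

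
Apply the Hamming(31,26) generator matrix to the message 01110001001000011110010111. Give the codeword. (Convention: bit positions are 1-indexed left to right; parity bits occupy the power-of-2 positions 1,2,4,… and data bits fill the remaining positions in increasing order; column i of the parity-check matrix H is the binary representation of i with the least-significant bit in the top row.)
Codeword c = d · G (mod 2), d = 01110001001000011110010111:
  c[0] = d·G[:,0] = (01110001001000011110010111)·(11011010101101010101010101) mod 2 = 0+1+0+1+0+0+0+0+0+0+1+0+0+0+0+1+0+1+0+0+0+1+0+1+0+1 mod 2 = 0
  c[1] = d·G[:,1] = (01110001001000011110010111)·(10110110011011001100110011) mod 2 = 0+0+1+1+0+0+0+0+0+0+1+0+0+0+0+0+1+1+0+0+0+1+0+0+1+1 mod 2 = 0
  c[2] = d·G[:,2] = (01110001001000011110010111)·(10000000000000000000000000) mod 2 = 0+0+0+0+0+0+0+0+0+0+0+0+0+0+0+0+0+0+0+0+0+0+0+0+0+0 mod 2 = 0
  c[3] = d·G[:,3] = (01110001001000011110010111)·(01110001111000111100001111) mod 2 = 0+1+1+1+0+0+0+1+0+0+1+0+0+0+0+1+1+1+0+0+0+0+0+1+1+1 mod 2 = 1
  c[4] = d·G[:,4] = (01110001001000011110010111)·(01000000000000000000000000) mod 2 = 0+1+0+0+0+0+0+0+0+0+0+0+0+0+0+0+0+0+0+0+0+0+0+0+0+0 mod 2 = 1
  c[5] = d·G[:,5] = (01110001001000011110010111)·(00100000000000000000000000) mod 2 = 0+0+1+0+0+0+0+0+0+0+0+0+0+0+0+0+0+0+0+0+0+0+0+0+0+0 mod 2 = 1
  c[6] = d·G[:,6] = (01110001001000011110010111)·(00010000000000000000000000) mod 2 = 0+0+0+1+0+0+0+0+0+0+0+0+0+0+0+0+0+0+0+0+0+0+0+0+0+0 mod 2 = 1
  c[7] = d·G[:,7] = (01110001001000011110010111)·(00001111111000000011111111) mod 2 = 0+0+0+0+0+0+0+1+0+0+1+0+0+0+0+0+0+0+1+0+0+1+0+1+1+1 mod 2 = 1
  c[8] = d·G[:,8] = (01110001001000011110010111)·(00001000000000000000000000) mod 2 = 0+0+0+0+0+0+0+0+0+0+0+0+0+0+0+0+0+0+0+0+0+0+0+0+0+0 mod 2 = 0
  c[9] = d·G[:,9] = (01110001001000011110010111)·(00000100000000000000000000) mod 2 = 0+0+0+0+0+0+0+0+0+0+0+0+0+0+0+0+0+0+0+0+0+0+0+0+0+0 mod 2 = 0
  c[10] = d·G[:,10] = (01110001001000011110010111)·(00000010000000000000000000) mod 2 = 0+0+0+0+0+0+0+0+0+0+0+0+0+0+0+0+0+0+0+0+0+0+0+0+0+0 mod 2 = 0
  c[11] = d·G[:,11] = (01110001001000011110010111)·(00000001000000000000000000) mod 2 = 0+0+0+0+0+0+0+1+0+0+0+0+0+0+0+0+0+0+0+0+0+0+0+0+0+0 mod 2 = 1
  c[12] = d·G[:,12] = (01110001001000011110010111)·(00000000100000000000000000) mod 2 = 0+0+0+0+0+0+0+0+0+0+0+0+0+0+0+0+0+0+0+0+0+0+0+0+0+0 mod 2 = 0
  c[13] = d·G[:,13] = (01110001001000011110010111)·(00000000010000000000000000) mod 2 = 0+0+0+0+0+0+0+0+0+0+0+0+0+0+0+0+0+0+0+0+0+0+0+0+0+0 mod 2 = 0
  c[14] = d·G[:,14] = (01110001001000011110010111)·(00000000001000000000000000) mod 2 = 0+0+0+0+0+0+0+0+0+0+1+0+0+0+0+0+0+0+0+0+0+0+0+0+0+0 mod 2 = 1
  c[15] = d·G[:,15] = (01110001001000011110010111)·(00000000000111111111111111) mod 2 = 0+0+0+0+0+0+0+0+0+0+0+0+0+0+0+1+1+1+1+0+0+1+0+1+1+1 mod 2 = 0
  c[16] = d·G[:,16] = (01110001001000011110010111)·(00000000000100000000000000) mod 2 = 0+0+0+0+0+0+0+0+0+0+0+0+0+0+0+0+0+0+0+0+0+0+0+0+0+0 mod 2 = 0
  c[17] = d·G[:,17] = (01110001001000011110010111)·(00000000000010000000000000) mod 2 = 0+0+0+0+0+0+0+0+0+0+0+0+0+0+0+0+0+0+0+0+0+0+0+0+0+0 mod 2 = 0
  c[18] = d·G[:,18] = (01110001001000011110010111)·(00000000000001000000000000) mod 2 = 0+0+0+0+0+0+0+0+0+0+0+0+0+0+0+0+0+0+0+0+0+0+0+0+0+0 mod 2 = 0
  c[19] = d·G[:,19] = (01110001001000011110010111)·(00000000000000100000000000) mod 2 = 0+0+0+0+0+0+0+0+0+0+0+0+0+0+0+0+0+0+0+0+0+0+0+0+0+0 mod 2 = 0
  c[20] = d·G[:,20] = (01110001001000011110010111)·(00000000000000010000000000) mod 2 = 0+0+0+0+0+0+0+0+0+0+0+0+0+0+0+1+0+0+0+0+0+0+0+0+0+0 mod 2 = 1
  c[21] = d·G[:,21] = (01110001001000011110010111)·(00000000000000001000000000) mod 2 = 0+0+0+0+0+0+0+0+0+0+0+0+0+0+0+0+1+0+0+0+0+0+0+0+0+0 mod 2 = 1
  c[22] = d·G[:,22] = (01110001001000011110010111)·(00000000000000000100000000) mod 2 = 0+0+0+0+0+0+0+0+0+0+0+0+0+0+0+0+0+1+0+0+0+0+0+0+0+0 mod 2 = 1
  c[23] = d·G[:,23] = (01110001001000011110010111)·(00000000000000000010000000) mod 2 = 0+0+0+0+0+0+0+0+0+0+0+0+0+0+0+0+0+0+1+0+0+0+0+0+0+0 mod 2 = 1
  c[24] = d·G[:,24] = (01110001001000011110010111)·(00000000000000000001000000) mod 2 = 0+0+0+0+0+0+0+0+0+0+0+0+0+0+0+0+0+0+0+0+0+0+0+0+0+0 mod 2 = 0
  c[25] = d·G[:,25] = (01110001001000011110010111)·(00000000000000000000100000) mod 2 = 0+0+0+0+0+0+0+0+0+0+0+0+0+0+0+0+0+0+0+0+0+0+0+0+0+0 mod 2 = 0
  c[26] = d·G[:,26] = (01110001001000011110010111)·(00000000000000000000010000) mod 2 = 0+0+0+0+0+0+0+0+0+0+0+0+0+0+0+0+0+0+0+0+0+1+0+0+0+0 mod 2 = 1
  c[27] = d·G[:,27] = (01110001001000011110010111)·(00000000000000000000001000) mod 2 = 0+0+0+0+0+0+0+0+0+0+0+0+0+0+0+0+0+0+0+0+0+0+0+0+0+0 mod 2 = 0
  c[28] = d·G[:,28] = (01110001001000011110010111)·(00000000000000000000000100) mod 2 = 0+0+0+0+0+0+0+0+0+0+0+0+0+0+0+0+0+0+0+0+0+0+0+1+0+0 mod 2 = 1
  c[29] = d·G[:,29] = (01110001001000011110010111)·(00000000000000000000000010) mod 2 = 0+0+0+0+0+0+0+0+0+0+0+0+0+0+0+0+0+0+0+0+0+0+0+0+1+0 mod 2 = 1
  c[30] = d·G[:,30] = (01110001001000011110010111)·(00000000000000000000000001) mod 2 = 0+0+0+0+0+0+0+0+0+0+0+0+0+0+0+0+0+0+0+0+0+0+0+0+0+1 mod 2 = 1
Codeword = 0001111100010010000011110010111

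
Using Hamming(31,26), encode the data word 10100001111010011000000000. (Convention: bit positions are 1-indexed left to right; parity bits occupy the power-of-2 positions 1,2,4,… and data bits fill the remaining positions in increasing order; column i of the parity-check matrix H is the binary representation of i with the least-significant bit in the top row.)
Codeword c = d · G (mod 2), d = 10100001111010011000000000:
  c[0] = d·G[:,0] = (10100001111010011000000000)·(11011010101101010101010101) mod 2 = 1+0+0+0+0+0+0+0+1+0+1+0+0+0+0+1+0+0+0+0+0+0+0+0+0+0 mod 2 = 0
  c[1] = d·G[:,1] = (10100001111010011000000000)·(10110110011011001100110011) mod 2 = 1+0+1+0+0+0+0+0+0+1+1+0+1+0+0+0+1+0+0+0+0+0+0+0+0+0 mod 2 = 0
  c[2] = d·G[:,2] = (10100001111010011000000000)·(10000000000000000000000000) mod 2 = 1+0+0+0+0+0+0+0+0+0+0+0+0+0+0+0+0+0+0+0+0+0+0+0+0+0 mod 2 = 1
  c[3] = d·G[:,3] = (10100001111010011000000000)·(01110001111000111100001111) mod 2 = 0+0+1+0+0+0+0+1+1+1+1+0+0+0+0+1+1+0+0+0+0+0+0+0+0+0 mod 2 = 1
  c[4] = d·G[:,4] = (10100001111010011000000000)·(01000000000000000000000000) mod 2 = 0+0+0+0+0+0+0+0+0+0+0+0+0+0+0+0+0+0+0+0+0+0+0+0+0+0 mod 2 = 0
  c[5] = d·G[:,5] = (10100001111010011000000000)·(00100000000000000000000000) mod 2 = 0+0+1+0+0+0+0+0+0+0+0+0+0+0+0+0+0+0+0+0+0+0+0+0+0+0 mod 2 = 1
  c[6] = d·G[:,6] = (10100001111010011000000000)·(00010000000000000000000000) mod 2 = 0+0+0+0+0+0+0+0+0+0+0+0+0+0+0+0+0+0+0+0+0+0+0+0+0+0 mod 2 = 0
  c[7] = d·G[:,7] = (10100001111010011000000000)·(00001111111000000011111111) mod 2 = 0+0+0+0+0+0+0+1+1+1+1+0+0+0+0+0+0+0+0+0+0+0+0+0+0+0 mod 2 = 0
  c[8] = d·G[:,8] = (10100001111010011000000000)·(00001000000000000000000000) mod 2 = 0+0+0+0+0+0+0+0+0+0+0+0+0+0+0+0+0+0+0+0+0+0+0+0+0+0 mod 2 = 0
  c[9] = d·G[:,9] = (10100001111010011000000000)·(00000100000000000000000000) mod 2 = 0+0+0+0+0+0+0+0+0+0+0+0+0+0+0+0+0+0+0+0+0+0+0+0+0+0 mod 2 = 0
  c[10] = d·G[:,10] = (10100001111010011000000000)·(00000010000000000000000000) mod 2 = 0+0+0+0+0+0+0+0+0+0+0+0+0+0+0+0+0+0+0+0+0+0+0+0+0+0 mod 2 = 0
  c[11] = d·G[:,11] = (10100001111010011000000000)·(00000001000000000000000000) mod 2 = 0+0+0+0+0+0+0+1+0+0+0+0+0+0+0+0+0+0+0+0+0+0+0+0+0+0 mod 2 = 1
  c[12] = d·G[:,12] = (10100001111010011000000000)·(00000000100000000000000000) mod 2 = 0+0+0+0+0+0+0+0+1+0+0+0+0+0+0+0+0+0+0+0+0+0+0+0+0+0 mod 2 = 1
  c[13] = d·G[:,13] = (10100001111010011000000000)·(00000000010000000000000000) mod 2 = 0+0+0+0+0+0+0+0+0+1+0+0+0+0+0+0+0+0+0+0+0+0+0+0+0+0 mod 2 = 1
  c[14] = d·G[:,14] = (10100001111010011000000000)·(00000000001000000000000000) mod 2 = 0+0+0+0+0+0+0+0+0+0+1+0+0+0+0+0+0+0+0+0+0+0+0+0+0+0 mod 2 = 1
  c[15] = d·G[:,15] = (10100001111010011000000000)·(00000000000111111111111111) mod 2 = 0+0+0+0+0+0+0+0+0+0+0+0+1+0+0+1+1+0+0+0+0+0+0+0+0+0 mod 2 = 1
  c[16] = d·G[:,16] = (10100001111010011000000000)·(00000000000100000000000000) mod 2 = 0+0+0+0+0+0+0+0+0+0+0+0+0+0+0+0+0+0+0+0+0+0+0+0+0+0 mod 2 = 0
  c[17] = d·G[:,17] = (10100001111010011000000000)·(00000000000010000000000000) mod 2 = 0+0+0+0+0+0+0+0+0+0+0+0+1+0+0+0+0+0+0+0+0+0+0+0+0+0 mod 2 = 1
  c[18] = d·G[:,18] = (10100001111010011000000000)·(00000000000001000000000000) mod 2 = 0+0+0+0+0+0+0+0+0+0+0+0+0+0+0+0+0+0+0+0+0+0+0+0+0+0 mod 2 = 0
  c[19] = d·G[:,19] = (10100001111010011000000000)·(00000000000000100000000000) mod 2 = 0+0+0+0+0+0+0+0+0+0+0+0+0+0+0+0+0+0+0+0+0+0+0+0+0+0 mod 2 = 0
  c[20] = d·G[:,20] = (10100001111010011000000000)·(00000000000000010000000000) mod 2 = 0+0+0+0+0+0+0+0+0+0+0+0+0+0+0+1+0+0+0+0+0+0+0+0+0+0 mod 2 = 1
  c[21] = d·G[:,21] = (10100001111010011000000000)·(00000000000000001000000000) mod 2 = 0+0+0+0+0+0+0+0+0+0+0+0+0+0+0+0+1+0+0+0+0+0+0+0+0+0 mod 2 = 1
  c[22] = d·G[:,22] = (10100001111010011000000000)·(00000000000000000100000000) mod 2 = 0+0+0+0+0+0+0+0+0+0+0+0+0+0+0+0+0+0+0+0+0+0+0+0+0+0 mod 2 = 0
  c[23] = d·G[:,23] = (10100001111010011000000000)·(00000000000000000010000000) mod 2 = 0+0+0+0+0+0+0+0+0+0+0+0+0+0+0+0+0+0+0+0+0+0+0+0+0+0 mod 2 = 0
  c[24] = d·G[:,24] = (10100001111010011000000000)·(00000000000000000001000000) mod 2 = 0+0+0+0+0+0+0+0+0+0+0+0+0+0+0+0+0+0+0+0+0+0+0+0+0+0 mod 2 = 0
  c[25] = d·G[:,25] = (10100001111010011000000000)·(00000000000000000000100000) mod 2 = 0+0+0+0+0+0+0+0+0+0+0+0+0+0+0+0+0+0+0+0+0+0+0+0+0+0 mod 2 = 0
  c[26] = d·G[:,26] = (10100001111010011000000000)·(00000000000000000000010000) mod 2 = 0+0+0+0+0+0+0+0+0+0+0+0+0+0+0+0+0+0+0+0+0+0+0+0+0+0 mod 2 = 0
  c[27] = d·G[:,27] = (10100001111010011000000000)·(00000000000000000000001000) mod 2 = 0+0+0+0+0+0+0+0+0+0+0+0+0+0+0+0+0+0+0+0+0+0+0+0+0+0 mod 2 = 0
  c[28] = d·G[:,28] = (10100001111010011000000000)·(00000000000000000000000100) mod 2 = 0+0+0+0+0+0+0+0+0+0+0+0+0+0+0+0+0+0+0+0+0+0+0+0+0+0 mod 2 = 0
  c[29] = d·G[:,29] = (10100001111010011000000000)·(00000000000000000000000010) mod 2 = 0+0+0+0+0+0+0+0+0+0+0+0+0+0+0+0+0+0+0+0+0+0+0+0+0+0 mod 2 = 0
  c[30] = d·G[:,30] = (10100001111010011000000000)·(00000000000000000000000001) mod 2 = 0+0+0+0+0+0+0+0+0+0+0+0+0+0+0+0+0+0+0+0+0+0+0+0+0+0 mod 2 = 0
Codeword = 0011010000011111010011000000000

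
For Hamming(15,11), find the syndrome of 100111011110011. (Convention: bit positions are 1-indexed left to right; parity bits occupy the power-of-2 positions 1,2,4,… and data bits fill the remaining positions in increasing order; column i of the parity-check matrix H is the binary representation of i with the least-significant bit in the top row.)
Syndrome s = H · r^T (mod 2), r = 100111011110011:
  s[0] = (101010101010101)·(100111011110011) mod 2 = 1+0+0+0+1+0+0+0+1+0+1+0+0+0+1 mod 2 = 1
  s[1] = (011001100110011)·(100111011110011) mod 2 = 0+0+0+0+0+1+0+0+0+1+1+0+0+1+1 mod 2 = 1
  s[2] = (000111100001111)·(100111011110011) mod 2 = 0+0+0+1+1+1+0+0+0+0+0+0+0+1+1 mod 2 = 1
  s[3] = (000000011111111)·(100111011110011) mod 2 = 0+0+0+0+0+0+0+1+1+1+1+0+0+1+1 mod 2 = 0
Syndrome = 1110
Non-zero syndrome: error at position 7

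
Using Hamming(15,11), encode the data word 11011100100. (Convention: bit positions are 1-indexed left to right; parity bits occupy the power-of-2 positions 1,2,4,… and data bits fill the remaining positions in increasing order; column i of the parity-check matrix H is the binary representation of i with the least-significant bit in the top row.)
Codeword c = d · G (mod 2), d = 11011100100:
  c[0] = d·G[:,0] = (11011100100)·(11011010101) mod 2 = 1+1+0+1+1+0+0+0+1+0+0 mod 2 = 1
  c[1] = d·G[:,1] = (11011100100)·(10110110011) mod 2 = 1+0+0+1+0+1+0+0+0+0+0 mod 2 = 1
  c[2] = d·G[:,2] = (11011100100)·(10000000000) mod 2 = 1+0+0+0+0+0+0+0+0+0+0 mod 2 = 1
  c[3] = d·G[:,3] = (11011100100)·(01110001111) mod 2 = 0+1+0+1+0+0+0+0+1+0+0 mod 2 = 1
  c[4] = d·G[:,4] = (11011100100)·(01000000000) mod 2 = 0+1+0+0+0+0+0+0+0+0+0 mod 2 = 1
  c[5] = d·G[:,5] = (11011100100)·(00100000000) mod 2 = 0+0+0+0+0+0+0+0+0+0+0 mod 2 = 0
  c[6] = d·G[:,6] = (11011100100)·(00010000000) mod 2 = 0+0+0+1+0+0+0+0+0+0+0 mod 2 = 1
  c[7] = d·G[:,7] = (11011100100)·(00001111111) mod 2 = 0+0+0+0+1+1+0+0+1+0+0 mod 2 = 1
  c[8] = d·G[:,8] = (11011100100)·(00001000000) mod 2 = 0+0+0+0+1+0+0+0+0+0+0 mod 2 = 1
  c[9] = d·G[:,9] = (11011100100)·(00000100000) mod 2 = 0+0+0+0+0+1+0+0+0+0+0 mod 2 = 1
  c[10] = d·G[:,10] = (11011100100)·(00000010000) mod 2 = 0+0+0+0+0+0+0+0+0+0+0 mod 2 = 0
  c[11] = d·G[:,11] = (11011100100)·(00000001000) mod 2 = 0+0+0+0+0+0+0+0+0+0+0 mod 2 = 0
  c[12] = d·G[:,12] = (11011100100)·(00000000100) mod 2 = 0+0+0+0+0+0+0+0+1+0+0 mod 2 = 1
  c[13] = d·G[:,13] = (11011100100)·(00000000010) mod 2 = 0+0+0+0+0+0+0+0+0+0+0 mod 2 = 0
  c[14] = d·G[:,14] = (11011100100)·(00000000001) mod 2 = 0+0+0+0+0+0+0+0+0+0+0 mod 2 = 0
Codeword = 111110111100100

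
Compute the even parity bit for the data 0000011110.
Sum of data bits: 0+0+0+0+0+1+1+1+1+0 = 4.
4 mod 2 = 0, so parity bit = 0.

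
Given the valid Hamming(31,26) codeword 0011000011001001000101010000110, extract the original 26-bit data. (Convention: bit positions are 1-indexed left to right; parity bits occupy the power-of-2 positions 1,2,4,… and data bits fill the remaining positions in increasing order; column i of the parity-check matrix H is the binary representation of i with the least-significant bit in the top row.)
Parity bits occupy power-of-2 positions; data bits are at positions {3,5,6,7,9,10,11,12,13,14,15,17,18,19,20,21,22,23,24,25,26,27,28,29,30,31} (1-indexed).
Extract: c[3]=1 c[5]=0 c[6]=0 c[7]=0 c[9]=1 c[10]=1 c[11]=0 c[12]=0 c[13]=1 c[14]=0 c[15]=0 c[17]=0 c[18]=0 c[19]=0 c[20]=1 c[21]=0 c[22]=1 c[23]=0 c[24]=1 c[25]=0 c[26]=0 c[27]=0 c[28]=0 c[29]=1 c[30]=1 c[31]=0
Data = 10001100100000101010000110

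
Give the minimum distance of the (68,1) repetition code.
d_min = 68 (the only two codewords are 0…0 and 1…1, differing in all 68 positions).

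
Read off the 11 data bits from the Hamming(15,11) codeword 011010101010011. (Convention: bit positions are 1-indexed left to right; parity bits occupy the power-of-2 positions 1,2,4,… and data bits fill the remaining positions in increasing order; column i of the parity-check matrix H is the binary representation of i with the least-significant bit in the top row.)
Parity bits occupy power-of-2 positions; data bits are at positions {3,5,6,7,9,10,11,12,13,14,15} (1-indexed).
Extract: c[3]=1 c[5]=1 c[6]=0 c[7]=1 c[9]=1 c[10]=0 c[11]=1 c[12]=0 c[13]=0 c[14]=1 c[15]=1
Data = 11011010011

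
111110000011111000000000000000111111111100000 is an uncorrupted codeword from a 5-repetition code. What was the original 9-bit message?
Split into 5-bit blocks: 11111 00000 11111 00000 00000 00000 11111 11111 00000
Data = 101000110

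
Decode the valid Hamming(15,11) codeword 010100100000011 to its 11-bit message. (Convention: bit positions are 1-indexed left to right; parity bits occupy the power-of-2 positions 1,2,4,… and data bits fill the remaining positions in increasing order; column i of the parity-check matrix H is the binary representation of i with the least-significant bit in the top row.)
Parity bits occupy power-of-2 positions; data bits are at positions {3,5,6,7,9,10,11,12,13,14,15} (1-indexed).
Extract: c[3]=0 c[5]=0 c[6]=0 c[7]=1 c[9]=0 c[10]=0 c[11]=0 c[12]=0 c[13]=0 c[14]=1 c[15]=1
Data = 00010000011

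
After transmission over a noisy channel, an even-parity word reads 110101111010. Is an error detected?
Sum of received bits: 1+1+0+1+0+1+1+1+1+0+1+0 = 8; 8 mod 2 = 0. Result is 0 → no error detected.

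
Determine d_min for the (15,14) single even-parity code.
d_min = 2 (flipping one data bit also flips the parity bit, so the two closest codewords differ in exactly 2 positions).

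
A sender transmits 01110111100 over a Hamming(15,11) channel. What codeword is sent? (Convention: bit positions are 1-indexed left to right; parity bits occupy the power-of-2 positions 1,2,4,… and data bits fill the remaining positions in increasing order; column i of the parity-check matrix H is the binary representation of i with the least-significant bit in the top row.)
Codeword c = d · G (mod 2), d = 01110111100:
  c[0] = d·G[:,0] = (01110111100)·(11011010101) mod 2 = 0+1+0+1+0+0+1+0+1+0+0 mod 2 = 0
  c[1] = d·G[:,1] = (01110111100)·(10110110011) mod 2 = 0+0+1+1+0+1+1+0+0+0+0 mod 2 = 0
  c[2] = d·G[:,2] = (01110111100)·(10000000000) mod 2 = 0+0+0+0+0+0+0+0+0+0+0 mod 2 = 0
  c[3] = d·G[:,3] = (01110111100)·(01110001111) mod 2 = 0+1+1+1+0+0+0+1+1+0+0 mod 2 = 1
  c[4] = d·G[:,4] = (01110111100)·(01000000000) mod 2 = 0+1+0+0+0+0+0+0+0+0+0 mod 2 = 1
  c[5] = d·G[:,5] = (01110111100)·(00100000000) mod 2 = 0+0+1+0+0+0+0+0+0+0+0 mod 2 = 1
  c[6] = d·G[:,6] = (01110111100)·(00010000000) mod 2 = 0+0+0+1+0+0+0+0+0+0+0 mod 2 = 1
  c[7] = d·G[:,7] = (01110111100)·(00001111111) mod 2 = 0+0+0+0+0+1+1+1+1+0+0 mod 2 = 0
  c[8] = d·G[:,8] = (01110111100)·(00001000000) mod 2 = 0+0+0+0+0+0+0+0+0+0+0 mod 2 = 0
  c[9] = d·G[:,9] = (01110111100)·(00000100000) mod 2 = 0+0+0+0+0+1+0+0+0+0+0 mod 2 = 1
  c[10] = d·G[:,10] = (01110111100)·(00000010000) mod 2 = 0+0+0+0+0+0+1+0+0+0+0 mod 2 = 1
  c[11] = d·G[:,11] = (01110111100)·(00000001000) mod 2 = 0+0+0+0+0+0+0+1+0+0+0 mod 2 = 1
  c[12] = d·G[:,12] = (01110111100)·(00000000100) mod 2 = 0+0+0+0+0+0+0+0+1+0+0 mod 2 = 1
  c[13] = d·G[:,13] = (01110111100)·(00000000010) mod 2 = 0+0+0+0+0+0+0+0+0+0+0 mod 2 = 0
  c[14] = d·G[:,14] = (01110111100)·(00000000001) mod 2 = 0+0+0+0+0+0+0+0+0+0+0 mod 2 = 0
Codeword = 000111100111100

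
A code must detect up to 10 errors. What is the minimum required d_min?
Detecting e errors requires d_min ≥ e + 1 = 10 + 1 = 11.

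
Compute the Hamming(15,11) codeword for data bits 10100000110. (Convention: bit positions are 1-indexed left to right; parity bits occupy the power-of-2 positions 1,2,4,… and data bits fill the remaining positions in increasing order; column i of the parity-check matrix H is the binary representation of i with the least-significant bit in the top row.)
Codeword c = d · G (mod 2), d = 10100000110:
  c[0] = d·G[:,0] = (10100000110)·(11011010101) mod 2 = 1+0+0+0+0+0+0+0+1+0+0 mod 2 = 0
  c[1] = d·G[:,1] = (10100000110)·(10110110011) mod 2 = 1+0+1+0+0+0+0+0+0+1+0 mod 2 = 1
  c[2] = d·G[:,2] = (10100000110)·(10000000000) mod 2 = 1+0+0+0+0+0+0+0+0+0+0 mod 2 = 1
  c[3] = d·G[:,3] = (10100000110)·(01110001111) mod 2 = 0+0+1+0+0+0+0+0+1+1+0 mod 2 = 1
  c[4] = d·G[:,4] = (10100000110)·(01000000000) mod 2 = 0+0+0+0+0+0+0+0+0+0+0 mod 2 = 0
  c[5] = d·G[:,5] = (10100000110)·(00100000000) mod 2 = 0+0+1+0+0+0+0+0+0+0+0 mod 2 = 1
  c[6] = d·G[:,6] = (10100000110)·(00010000000) mod 2 = 0+0+0+0+0+0+0+0+0+0+0 mod 2 = 0
  c[7] = d·G[:,7] = (10100000110)·(00001111111) mod 2 = 0+0+0+0+0+0+0+0+1+1+0 mod 2 = 0
  c[8] = d·G[:,8] = (10100000110)·(00001000000) mod 2 = 0+0+0+0+0+0+0+0+0+0+0 mod 2 = 0
  c[9] = d·G[:,9] = (10100000110)·(00000100000) mod 2 = 0+0+0+0+0+0+0+0+0+0+0 mod 2 = 0
  c[10] = d·G[:,10] = (10100000110)·(00000010000) mod 2 = 0+0+0+0+0+0+0+0+0+0+0 mod 2 = 0
  c[11] = d·G[:,11] = (10100000110)·(00000001000) mod 2 = 0+0+0+0+0+0+0+0+0+0+0 mod 2 = 0
  c[12] = d·G[:,12] = (10100000110)·(00000000100) mod 2 = 0+0+0+0+0+0+0+0+1+0+0 mod 2 = 1
  c[13] = d·G[:,13] = (10100000110)·(00000000010) mod 2 = 0+0+0+0+0+0+0+0+0+1+0 mod 2 = 1
  c[14] = d·G[:,14] = (10100000110)·(00000000001) mod 2 = 0+0+0+0+0+0+0+0+0+0+0 mod 2 = 0
Codeword = 011101000000110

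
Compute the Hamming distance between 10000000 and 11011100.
XOR = 01011100, count of 1s = 4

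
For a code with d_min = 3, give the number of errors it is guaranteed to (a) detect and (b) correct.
(a) Detection requires d_min ≥ e+1, so e ≤ d_min − 1 = 2.
(b) Correction requires d_min ≥ 2t+1, so t ≤ ⌊(d_min − 1)/2⌋ = ⌊2/2⌋ = 1.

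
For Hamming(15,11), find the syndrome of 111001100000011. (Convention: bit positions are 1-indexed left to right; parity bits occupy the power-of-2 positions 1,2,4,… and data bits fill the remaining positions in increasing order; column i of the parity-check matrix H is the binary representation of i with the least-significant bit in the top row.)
Syndrome s = H · r^T (mod 2), r = 111001100000011:
  s[0] = (101010101010101)·(111001100000011) mod 2 = 1+0+1+0+0+0+1+0+0+0+0+0+0+0+1 mod 2 = 0
  s[1] = (011001100110011)·(111001100000011) mod 2 = 0+1+1+0+0+1+1+0+0+0+0+0+0+1+1 mod 2 = 0
  s[2] = (000111100001111)·(111001100000011) mod 2 = 0+0+0+0+0+1+1+0+0+0+0+0+0+1+1 mod 2 = 0
  s[3] = (000000011111111)·(111001100000011) mod 2 = 0+0+0+0+0+0+0+0+0+0+0+0+0+1+1 mod 2 = 0
Syndrome = 0000
s = 0: no error detected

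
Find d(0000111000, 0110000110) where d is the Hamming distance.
XOR = 0110111110, count of 1s = 7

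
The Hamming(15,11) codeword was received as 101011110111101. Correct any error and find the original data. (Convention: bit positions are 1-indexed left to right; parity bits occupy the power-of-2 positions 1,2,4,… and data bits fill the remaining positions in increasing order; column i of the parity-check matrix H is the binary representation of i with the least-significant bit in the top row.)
Syndrome s = H · r^T (mod 2), r = 101011110111101:
  s[0] = (101010101010101)·(101011110111101) mod 2 = 1+0+1+0+1+0+1+0+0+0+1+0+1+0+1 mod 2 = 1
  s[1] = (011001100110011)·(101011110111101) mod 2 = 0+0+1+0+0+1+1+0+0+1+1+0+0+0+1 mod 2 = 0
  s[2] = (000111100001111)·(101011110111101) mod 2 = 0+0+0+0+1+1+1+0+0+0+0+1+1+0+1 mod 2 = 0
  s[3] = (000000011111111)·(101011110111101) mod 2 = 0+0+0+0+0+0+0+1+0+1+1+1+1+0+1 mod 2 = 0
Syndrome = 1000
Column 1 of H equals this syndrome → error at bit 1 (1-indexed).
Flip bit 1: 101011110111101 → 001011110111101
Extract data bits at positions {3,5,6,7,9,10,11,12,13,14,15}: 11110111101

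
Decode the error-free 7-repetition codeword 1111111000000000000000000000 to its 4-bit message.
Split into 7-bit blocks: 1111111 0000000 0000000 0000000
Data = 1000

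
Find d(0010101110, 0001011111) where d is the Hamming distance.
XOR = 0011110001, count of 1s = 5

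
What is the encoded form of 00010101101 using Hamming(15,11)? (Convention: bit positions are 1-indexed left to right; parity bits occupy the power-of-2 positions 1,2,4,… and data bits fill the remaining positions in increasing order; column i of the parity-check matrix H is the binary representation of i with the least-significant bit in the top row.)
Codeword c = d · G (mod 2), d = 00010101101:
  c[0] = d·G[:,0] = (00010101101)·(11011010101) mod 2 = 0+0+0+1+0+0+0+0+1+0+1 mod 2 = 1
  c[1] = d·G[:,1] = (00010101101)·(10110110011) mod 2 = 0+0+0+1+0+1+0+0+0+0+1 mod 2 = 1
  c[2] = d·G[:,2] = (00010101101)·(10000000000) mod 2 = 0+0+0+0+0+0+0+0+0+0+0 mod 2 = 0
  c[3] = d·G[:,3] = (00010101101)·(01110001111) mod 2 = 0+0+0+1+0+0+0+1+1+0+1 mod 2 = 0
  c[4] = d·G[:,4] = (00010101101)·(01000000000) mod 2 = 0+0+0+0+0+0+0+0+0+0+0 mod 2 = 0
  c[5] = d·G[:,5] = (00010101101)·(00100000000) mod 2 = 0+0+0+0+0+0+0+0+0+0+0 mod 2 = 0
  c[6] = d·G[:,6] = (00010101101)·(00010000000) mod 2 = 0+0+0+1+0+0+0+0+0+0+0 mod 2 = 1
  c[7] = d·G[:,7] = (00010101101)·(00001111111) mod 2 = 0+0+0+0+0+1+0+1+1+0+1 mod 2 = 0
  c[8] = d·G[:,8] = (00010101101)·(00001000000) mod 2 = 0+0+0+0+0+0+0+0+0+0+0 mod 2 = 0
  c[9] = d·G[:,9] = (00010101101)·(00000100000) mod 2 = 0+0+0+0+0+1+0+0+0+0+0 mod 2 = 1
  c[10] = d·G[:,10] = (00010101101)·(00000010000) mod 2 = 0+0+0+0+0+0+0+0+0+0+0 mod 2 = 0
  c[11] = d·G[:,11] = (00010101101)·(00000001000) mod 2 = 0+0+0+0+0+0+0+1+0+0+0 mod 2 = 1
  c[12] = d·G[:,12] = (00010101101)·(00000000100) mod 2 = 0+0+0+0+0+0+0+0+1+0+0 mod 2 = 1
  c[13] = d·G[:,13] = (00010101101)·(00000000010) mod 2 = 0+0+0+0+0+0+0+0+0+0+0 mod 2 = 0
  c[14] = d·G[:,14] = (00010101101)·(00000000001) mod 2 = 0+0+0+0+0+0+0+0+0+0+1 mod 2 = 1
Codeword = 110000100101101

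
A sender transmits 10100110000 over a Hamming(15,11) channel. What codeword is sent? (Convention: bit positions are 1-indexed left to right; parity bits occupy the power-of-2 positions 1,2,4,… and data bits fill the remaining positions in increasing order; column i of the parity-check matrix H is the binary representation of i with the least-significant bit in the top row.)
Codeword c = d · G (mod 2), d = 10100110000:
  c[0] = d·G[:,0] = (10100110000)·(11011010101) mod 2 = 1+0+0+0+0+0+1+0+0+0+0 mod 2 = 0
  c[1] = d·G[:,1] = (10100110000)·(10110110011) mod 2 = 1+0+1+0+0+1+1+0+0+0+0 mod 2 = 0
  c[2] = d·G[:,2] = (10100110000)·(10000000000) mod 2 = 1+0+0+0+0+0+0+0+0+0+0 mod 2 = 1
  c[3] = d·G[:,3] = (10100110000)·(01110001111) mod 2 = 0+0+1+0+0+0+0+0+0+0+0 mod 2 = 1
  c[4] = d·G[:,4] = (10100110000)·(01000000000) mod 2 = 0+0+0+0+0+0+0+0+0+0+0 mod 2 = 0
  c[5] = d·G[:,5] = (10100110000)·(00100000000) mod 2 = 0+0+1+0+0+0+0+0+0+0+0 mod 2 = 1
  c[6] = d·G[:,6] = (10100110000)·(00010000000) mod 2 = 0+0+0+0+0+0+0+0+0+0+0 mod 2 = 0
  c[7] = d·G[:,7] = (10100110000)·(00001111111) mod 2 = 0+0+0+0+0+1+1+0+0+0+0 mod 2 = 0
  c[8] = d·G[:,8] = (10100110000)·(00001000000) mod 2 = 0+0+0+0+0+0+0+0+0+0+0 mod 2 = 0
  c[9] = d·G[:,9] = (10100110000)·(00000100000) mod 2 = 0+0+0+0+0+1+0+0+0+0+0 mod 2 = 1
  c[10] = d·G[:,10] = (10100110000)·(00000010000) mod 2 = 0+0+0+0+0+0+1+0+0+0+0 mod 2 = 1
  c[11] = d·G[:,11] = (10100110000)·(00000001000) mod 2 = 0+0+0+0+0+0+0+0+0+0+0 mod 2 = 0
  c[12] = d·G[:,12] = (10100110000)·(00000000100) mod 2 = 0+0+0+0+0+0+0+0+0+0+0 mod 2 = 0
  c[13] = d·G[:,13] = (10100110000)·(00000000010) mod 2 = 0+0+0+0+0+0+0+0+0+0+0 mod 2 = 0
  c[14] = d·G[:,14] = (10100110000)·(00000000001) mod 2 = 0+0+0+0+0+0+0+0+0+0+0 mod 2 = 0
Codeword = 001101000110000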